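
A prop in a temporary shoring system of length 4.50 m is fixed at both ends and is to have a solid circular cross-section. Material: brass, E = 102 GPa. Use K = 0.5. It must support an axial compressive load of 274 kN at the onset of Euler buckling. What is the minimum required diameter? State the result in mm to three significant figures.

L_e = K·L = 0.5 × 4.50 = 2.250 m
Required I = P_cr·L_e²/(π²E) = 2.740×10^5 × 2.250² / (π² × 1.02×10^11) = 1.378×10^-6 m⁴
I_req = 1.378×10^6 mm⁴
Solid circle: I = πd⁴/64  ⇒  d = (64I/π)^(1/4) = (64×1.378×10^6/π)^(1/4) = 72.8 mm

d ≈ 72.8 mm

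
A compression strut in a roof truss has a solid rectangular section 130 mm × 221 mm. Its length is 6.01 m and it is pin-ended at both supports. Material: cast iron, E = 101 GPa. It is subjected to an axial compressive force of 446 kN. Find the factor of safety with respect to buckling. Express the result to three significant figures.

n ≈ 2.50

Buckling occurs about the weak axis: I_min = h·b³/12 with b = 130 mm (the shorter side).
I_min = 221×130³/12 = 4.046×10^7 mm⁴
I = 4.046×10^7 mm⁴ = 4.046×10^-5 m⁴
Effective length L_e = K·L = 1 × 6.01 = 6.010 m
P_cr = π²EI / L_e² = π² × 101×10⁹ × 4.046×10^-5 / 6.010² = 1.117×10^6 N
Factor of safety n = P_cr / P = 1116.6 / 446 = 2.50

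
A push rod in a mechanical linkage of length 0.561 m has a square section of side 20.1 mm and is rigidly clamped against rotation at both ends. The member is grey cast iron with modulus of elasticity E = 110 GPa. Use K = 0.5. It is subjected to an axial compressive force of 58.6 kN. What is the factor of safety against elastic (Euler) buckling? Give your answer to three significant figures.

I = a⁴/12 = 20.1⁴/12 = 1.360×10^4 mm⁴
I = 1.360×10^4 mm⁴ = 1.360×10^-8 m⁴
Effective length L_e = K·L = 0.5 × 0.561 = 0.2805 m
P_cr = π²EI / L_e² = π² × 110×10⁹ × 1.360×10^-8 / 0.2805² = 1.877×10^5 N
Factor of safety n = P_cr / P = 187.69 / 58.6 = 3.20

n ≈ 3.20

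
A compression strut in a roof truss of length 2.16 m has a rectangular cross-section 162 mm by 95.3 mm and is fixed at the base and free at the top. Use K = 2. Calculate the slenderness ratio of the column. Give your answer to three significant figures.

Buckling occurs about the weak axis: I_min = h·b³/12 with b = 95.3 mm (the shorter side).
I_min = 162×95.3³/12 = 1.168×10^7 mm⁴
A = 1.544×10^4 mm²;  r_min = √(I/A) = √(1.168×10^7/1.544×10^4) = 27.51 mm
L_e = K·L = 2 × 2.16 m = 4.320 m = 4320.0 mm
λ = L_e / r_min = 4320.0 / 27.51 = 157

λ ≈ 157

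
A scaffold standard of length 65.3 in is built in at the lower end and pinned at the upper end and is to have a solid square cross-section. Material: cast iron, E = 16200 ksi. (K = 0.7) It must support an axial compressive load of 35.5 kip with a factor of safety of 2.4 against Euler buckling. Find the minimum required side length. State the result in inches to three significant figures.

Required P_cr = n·P = 2.4 × 35.5 = 85.20 kip
L_e = K·L = 0.7 × 65.3 = 45.71 in
Required I = P_cr·L_e²/(π²E) = 8.520×10^4 × 45.71² / (π² × 1.62×10^7) = 1.113 in⁴
Solid square: I = a⁴/12  ⇒  a = (12I)^(1/4) = (12×1.113)^(1/4) = 1.91 in

a ≈ 1.91 in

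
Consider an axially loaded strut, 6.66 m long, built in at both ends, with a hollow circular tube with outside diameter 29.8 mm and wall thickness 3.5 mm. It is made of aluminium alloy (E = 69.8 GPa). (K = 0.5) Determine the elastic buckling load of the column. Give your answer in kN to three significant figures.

Inner diameter d_i = 29.8 − 2×3.5 = 22.80 mm
I = π(d_o⁴ − d_i⁴)/64 = π(29.8⁴ − 22.80⁴)/64 = 2.545×10^4 mm⁴
I = 2.545×10^4 mm⁴ = 2.545×10^-8 m⁴
Effective length L_e = K·L = 0.5 × 6.66 = 3.330 m
P_cr = π²EI / L_e² = π² × 69.8×10⁹ × 2.545×10^-8 / 3.330² = 1.581×10^3 N

P_cr ≈ 1.58 kN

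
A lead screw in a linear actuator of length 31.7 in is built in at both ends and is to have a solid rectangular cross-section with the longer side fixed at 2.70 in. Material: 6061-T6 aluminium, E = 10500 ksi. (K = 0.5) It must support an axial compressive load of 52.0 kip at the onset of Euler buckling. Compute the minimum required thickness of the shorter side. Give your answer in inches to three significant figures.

L_e = K·L = 0.5 × 31.7 = 15.85 in
Required I = P_cr·L_e²/(π²E) = 5.200×10^4 × 15.85² / (π² × 1.05×10^7) = 0.1261 in⁴
Rectangle, weak axis: I_min = h·b³/12 with h = 2.70 in fixed  ⇒  b = (12I/h)^(1/3) = 0.824 in

b ≈ 0.824 in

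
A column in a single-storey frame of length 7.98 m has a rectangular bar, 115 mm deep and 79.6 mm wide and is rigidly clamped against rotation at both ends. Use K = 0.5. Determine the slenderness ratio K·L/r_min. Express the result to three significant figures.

Buckling occurs about the weak axis: I_min = h·b³/12 with b = 79.6 mm (the shorter side).
I_min = 115×79.6³/12 = 4.833×10^6 mm⁴
A = 9.154×10^3 mm²;  r_min = √(I/A) = √(4.833×10^6/9.154×10^3) = 22.98 mm
L_e = K·L = 0.5 × 7.98 m = 3.990 m = 3990.0 mm
λ = L_e / r_min = 3990.0 / 22.98 = 174

λ ≈ 174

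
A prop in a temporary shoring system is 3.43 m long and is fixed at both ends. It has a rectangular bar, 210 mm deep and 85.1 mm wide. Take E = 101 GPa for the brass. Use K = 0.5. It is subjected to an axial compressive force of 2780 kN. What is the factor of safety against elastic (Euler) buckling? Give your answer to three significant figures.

Buckling occurs about the weak axis: I_min = h·b³/12 with b = 85.1 mm (the shorter side).
I_min = 210×85.1³/12 = 1.079×10^7 mm⁴
I = 1.079×10^7 mm⁴ = 1.079×10^-5 m⁴
Effective length L_e = K·L = 0.5 × 3.43 = 1.715 m
P_cr = π²EI / L_e² = π² × 101×10⁹ × 1.079×10^-5 / 1.715² = 3.655×10^6 N
Factor of safety n = P_cr / P = 3655.3 / 2780 = 1.31

n ≈ 1.31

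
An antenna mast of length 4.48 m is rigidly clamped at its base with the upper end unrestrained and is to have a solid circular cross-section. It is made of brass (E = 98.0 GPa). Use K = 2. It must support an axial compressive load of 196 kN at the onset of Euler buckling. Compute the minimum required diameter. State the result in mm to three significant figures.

L_e = K·L = 2 × 4.48 = 8.960 m
Required I = P_cr·L_e²/(π²E) = 1.960×10^5 × 8.960² / (π² × 9.80×10^10) = 1.627×10^-5 m⁴
I_req = 1.627×10^7 mm⁴
Solid circle: I = πd⁴/64  ⇒  d = (64I/π)^(1/4) = (64×1.627×10^7/π)^(1/4) = 135 mm

d ≈ 135 mm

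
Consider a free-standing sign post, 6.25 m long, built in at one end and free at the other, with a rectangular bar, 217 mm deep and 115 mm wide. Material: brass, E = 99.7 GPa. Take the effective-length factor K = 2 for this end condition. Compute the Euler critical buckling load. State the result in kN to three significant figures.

Buckling occurs about the weak axis: I_min = h·b³/12 with b = 115 mm (the shorter side).
I_min = 217×115³/12 = 2.750×10^7 mm⁴
I = 2.750×10^7 mm⁴ = 2.750×10^-5 m⁴
Effective length L_e = K·L = 2 × 6.25 = 12.50 m
P_cr = π²EI / L_e² = π² × 99.7×10⁹ × 2.750×10^-5 / 12.50² = 1.732×10^5 N

P_cr ≈ 173 kN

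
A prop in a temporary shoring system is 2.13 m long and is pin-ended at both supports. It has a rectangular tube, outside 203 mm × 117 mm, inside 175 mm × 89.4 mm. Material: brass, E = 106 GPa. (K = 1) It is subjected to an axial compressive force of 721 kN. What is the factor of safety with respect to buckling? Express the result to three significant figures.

n ≈ 5.33

Weak-axis I_min = (h_o·b_o³ − h_i·b_i³)/12 with b_o = 117, b_i = 89.40 mm (shorter outer/inner sides).
I_min = (203×117³ − 175.0×89.40³)/12 = 1.667×10^7 mm⁴
I = 1.667×10^7 mm⁴ = 1.667×10^-5 m⁴
Effective length L_e = K·L = 1 × 2.13 = 2.130 m
P_cr = π²EI / L_e² = π² × 106×10⁹ × 1.667×10^-5 / 2.130² = 3.845×10^6 N
Factor of safety n = P_cr / P = 3844.9 / 721 = 5.33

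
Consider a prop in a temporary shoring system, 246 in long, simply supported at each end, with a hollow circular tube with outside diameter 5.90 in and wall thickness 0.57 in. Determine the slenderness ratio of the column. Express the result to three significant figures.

Inner diameter d_i = 5.90 − 2×0.57 = 4.760 in
I = π(d_o⁴ − d_i⁴)/64 = π(5.90⁴ − 4.760⁴)/64 = 34.28 in⁴
A = 9.544 in²;  r_min = √(I/A) = √(34.28/9.544) = 1.895 in
L_e = K·L = 1 × 246 = 246.0 in
λ = L_e / r_min = 246.00 / 1.895 = 130

λ ≈ 130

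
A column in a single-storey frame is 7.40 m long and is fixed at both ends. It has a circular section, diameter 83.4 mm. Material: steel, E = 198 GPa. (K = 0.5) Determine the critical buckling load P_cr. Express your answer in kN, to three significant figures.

I = πd⁴/64 = π×83.4⁴/64 = 2.375×10^6 mm⁴
I = 2.375×10^6 mm⁴ = 2.375×10^-6 m⁴
Effective length L_e = K·L = 0.5 × 7.40 = 3.700 m
P_cr = π²EI / L_e² = π² × 198×10⁹ × 2.375×10^-6 / 3.700² = 3.390×10^5 N

P_cr ≈ 339 kN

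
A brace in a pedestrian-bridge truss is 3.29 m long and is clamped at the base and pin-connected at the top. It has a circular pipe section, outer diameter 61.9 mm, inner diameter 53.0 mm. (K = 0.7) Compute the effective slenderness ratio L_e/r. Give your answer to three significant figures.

d_o = 61.9 mm, d_i = 53.0 mm
I = π(d_o⁴ − d_i⁴)/64 = π(61.9⁴ − 53.00⁴)/64 = 3.333×10^5 mm⁴
A = 803.2 mm²;  r_min = √(I/A) = √(3.333×10^5/803.2) = 20.37 mm
L_e = K·L = 0.7 × 3.29 m = 2.303 m = 2303.0 mm
λ = L_e / r_min = 2303.0 / 20.37 = 113

λ ≈ 113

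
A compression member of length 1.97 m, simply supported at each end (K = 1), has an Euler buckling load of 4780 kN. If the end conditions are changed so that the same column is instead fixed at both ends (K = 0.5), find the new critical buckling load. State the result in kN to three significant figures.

P_cr ∝ 1/K², so P_cr,new = P_cr,old × (K_old/K_new)² = 4780 × (1/0.5)²
= 4780 × 4.000 = 19100 kN

P_cr ≈ 19100 kN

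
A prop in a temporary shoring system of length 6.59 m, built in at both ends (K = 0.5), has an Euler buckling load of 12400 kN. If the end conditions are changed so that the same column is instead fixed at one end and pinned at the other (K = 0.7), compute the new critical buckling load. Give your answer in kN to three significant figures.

P_cr ≈ 6330 kN

P_cr ∝ 1/K², so P_cr,new = P_cr,old × (K_old/K_new)² = 12400 × (0.5/0.7)²
= 12400 × 0.5102 = 6330 kN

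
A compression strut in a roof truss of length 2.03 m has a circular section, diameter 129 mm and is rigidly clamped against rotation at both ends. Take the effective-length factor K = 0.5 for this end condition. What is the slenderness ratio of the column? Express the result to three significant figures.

For a solid circle r = d/4 = 129/4 = 32.25 mm
L_e = K·L = 0.5 × 2.03 m = 1.015 m = 1015.0 mm
λ = L_e / r_min = 1015.0 / 32.25 = 31.5

λ ≈ 31.5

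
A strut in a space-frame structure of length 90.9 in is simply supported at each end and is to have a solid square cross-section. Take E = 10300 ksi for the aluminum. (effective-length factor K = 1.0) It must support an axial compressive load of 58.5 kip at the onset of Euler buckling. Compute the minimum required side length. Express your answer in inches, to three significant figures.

a ≈ 2.75 in

L_e = K·L = 1 × 90.9 = 90.90 in
Required I = P_cr·L_e²/(π²E) = 5.850×10^4 × 90.90² / (π² × 1.03×10^7) = 4.755 in⁴
Solid square: I = a⁴/12  ⇒  a = (12I)^(1/4) = (12×4.755)^(1/4) = 2.75 in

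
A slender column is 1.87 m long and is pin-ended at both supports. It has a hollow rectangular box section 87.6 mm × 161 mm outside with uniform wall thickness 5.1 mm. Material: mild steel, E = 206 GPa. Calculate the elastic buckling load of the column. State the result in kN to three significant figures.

Inner dimensions: h_i = 161 − 2×5.1 = 150.8 mm, b_i = 87.6 − 2×5.1 = 77.40 mm
Weak-axis I_min = (h_o·b_o³ − h_i·b_i³)/12 with b_o = 87.6, b_i = 77.40 mm (shorter outer/inner sides).
I_min = (161×87.6³ − 150.8×77.40³)/12 = 3.192×10^6 mm⁴
I = 3.192×10^6 mm⁴ = 3.192×10^-6 m⁴
Effective length L_e = K·L = 1 × 1.87 = 1.870 m
P_cr = π²EI / L_e² = π² × 206×10⁹ × 3.192×10^-6 / 1.870² = 1.856×10^6 N

P_cr ≈ 1860 kN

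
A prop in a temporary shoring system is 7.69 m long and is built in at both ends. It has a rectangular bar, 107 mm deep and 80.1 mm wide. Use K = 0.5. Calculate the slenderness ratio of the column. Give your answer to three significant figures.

For a rectangle r_min = b/√12 = 80.1/√12 = 23.12 mm
L_e = K·L = 0.5 × 7.69 m = 3.845 m = 3845.0 mm
λ = L_e / r_min = 3845.0 / 23.12 = 166

λ ≈ 166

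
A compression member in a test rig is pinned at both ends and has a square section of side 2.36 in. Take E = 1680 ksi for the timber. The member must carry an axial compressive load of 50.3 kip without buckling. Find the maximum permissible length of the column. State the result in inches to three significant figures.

L_max ≈ 29.2 in

I = a⁴/12 = 2.36⁴/12 = 2.585 in⁴
At the buckling limit P_cr = P = 5.030×10^4 lb
From P_cr = π²EI/(K·L)²:  L = (1/K)·√(π²EI/P_cr) = (1/1)·√(π²×1.68×10^6×2.585/5.030×10^4)
L = 29.2 in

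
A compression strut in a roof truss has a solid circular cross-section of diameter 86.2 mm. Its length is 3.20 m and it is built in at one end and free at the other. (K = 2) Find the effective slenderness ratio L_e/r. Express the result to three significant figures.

λ ≈ 297

For a solid circle r = d/4 = 86.2/4 = 21.55 mm
L_e = K·L = 2 × 3.20 m = 6.400 m = 6400.0 mm
λ = L_e / r_min = 6400.0 / 21.55 = 297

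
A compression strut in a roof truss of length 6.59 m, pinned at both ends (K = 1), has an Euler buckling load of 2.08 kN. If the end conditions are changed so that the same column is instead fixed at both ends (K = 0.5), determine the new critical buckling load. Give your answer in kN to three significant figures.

P_cr ∝ 1/K², so P_cr,new = P_cr,old × (K_old/K_new)² = 2.08 × (1/0.5)²
= 2.08 × 4.000 = 8.32 kN

P_cr ≈ 8.32 kN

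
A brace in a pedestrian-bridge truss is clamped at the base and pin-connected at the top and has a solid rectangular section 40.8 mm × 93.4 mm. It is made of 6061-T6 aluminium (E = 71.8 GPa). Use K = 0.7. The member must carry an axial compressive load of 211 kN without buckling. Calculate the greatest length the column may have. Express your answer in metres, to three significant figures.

L_max ≈ 1.90 m

Buckling occurs about the weak axis: I_min = h·b³/12 with b = 40.8 mm (the shorter side).
I_min = 93.4×40.8³/12 = 5.286×10^5 mm⁴
I = 5.286×10^-7 m⁴
At the buckling limit P_cr = P = 2.110×10^5 N
From P_cr = π²EI/(K·L)²:  L = (1/K)·√(π²EI/P_cr) = (1/0.7)·√(π²×7.18×10^10×5.286×10^-7/2.110×10^5)
L = 1.90 m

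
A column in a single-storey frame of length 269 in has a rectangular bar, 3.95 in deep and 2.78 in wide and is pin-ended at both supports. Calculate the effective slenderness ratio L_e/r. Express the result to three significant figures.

Buckling occurs about the weak axis: I_min = h·b³/12 with b = 2.78 in (the shorter side).
I_min = 3.95×2.78³/12 = 7.072 in⁴
A = 10.98 in²;  r_min = √(I/A) = √(7.072/10.98) = 0.8025 in
L_e = K·L = 1 × 269 = 269.0 in
λ = L_e / r_min = 269.00 / 0.8025 = 335

λ ≈ 335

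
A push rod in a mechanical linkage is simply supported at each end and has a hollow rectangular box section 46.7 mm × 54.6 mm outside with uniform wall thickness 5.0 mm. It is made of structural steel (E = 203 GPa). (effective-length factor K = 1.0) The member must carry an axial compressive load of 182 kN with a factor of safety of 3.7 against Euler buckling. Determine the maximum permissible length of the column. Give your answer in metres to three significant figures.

L_max ≈ 0.912 m

Inner dimensions: h_i = 54.6 − 2×5.0 = 44.60 mm, b_i = 46.7 − 2×5.0 = 36.70 mm
Weak-axis I_min = (h_o·b_o³ − h_i·b_i³)/12 with b_o = 46.7, b_i = 36.70 mm (shorter outer/inner sides).
I_min = (54.6×46.7³ − 44.60×36.70³)/12 = 2.797×10^5 mm⁴
I = 2.797×10^-7 m⁴
Required critical load P_cr = n·P = 3.7 × 182 = 673.4 kN = 6.734×10^5 N
From P_cr = π²EI/(K·L)²:  L = (1/K)·√(π²EI/P_cr) = (1/1)·√(π²×2.03×10^11×2.797×10^-7/6.734×10^5)
L = 0.912 m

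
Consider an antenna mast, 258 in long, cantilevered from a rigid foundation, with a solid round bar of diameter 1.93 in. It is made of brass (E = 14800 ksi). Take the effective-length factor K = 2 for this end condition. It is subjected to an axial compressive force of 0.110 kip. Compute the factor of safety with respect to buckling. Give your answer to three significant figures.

I = πd⁴/64 = π×1.93⁴/64 = 0.6811 in⁴
Effective length L_e = K·L = 2 × 258 = 516.0 in
P_cr = π²EI / L_e² = π² × 14800×10³ × 0.6811 / 516.0² = 373.6 lb
Factor of safety n = P_cr / P = 0.37365 / 0.110 = 3.40

n ≈ 3.40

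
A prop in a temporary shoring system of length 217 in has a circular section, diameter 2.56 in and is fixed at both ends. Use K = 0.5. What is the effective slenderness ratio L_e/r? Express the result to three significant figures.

λ ≈ 170

I = πd⁴/64 = π×2.56⁴/64 = 2.108 in⁴
A = 5.147 in²;  r_min = √(I/A) = √(2.108/5.147) = 0.6400 in
L_e = K·L = 0.5 × 217 = 108.5 in
λ = L_e / r_min = 108.50 / 0.6400 = 170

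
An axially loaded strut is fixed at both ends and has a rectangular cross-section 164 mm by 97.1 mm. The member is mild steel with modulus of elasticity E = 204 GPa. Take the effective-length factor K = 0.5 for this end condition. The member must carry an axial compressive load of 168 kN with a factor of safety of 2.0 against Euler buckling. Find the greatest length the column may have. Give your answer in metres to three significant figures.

L_max ≈ 17.3 m

Buckling occurs about the weak axis: I_min = h·b³/12 with b = 97.1 mm (the shorter side).
I_min = 164×97.1³/12 = 1.251×10^7 mm⁴
I = 1.251×10^-5 m⁴
Required critical load P_cr = n·P = 2.0 × 168 = 336.0 kN = 3.360×10^5 N
From P_cr = π²EI/(K·L)²:  L = (1/K)·√(π²EI/P_cr) = (1/0.5)·√(π²×2.04×10^11×1.251×10^-5/3.360×10^5)
L = 17.3 m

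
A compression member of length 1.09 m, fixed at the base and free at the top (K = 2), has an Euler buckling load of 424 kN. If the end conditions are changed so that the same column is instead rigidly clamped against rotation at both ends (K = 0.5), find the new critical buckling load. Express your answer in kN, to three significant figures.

P_cr ∝ 1/K², so P_cr,new = P_cr,old × (K_old/K_new)² = 424 × (2/0.5)²
= 424 × 16.00 = 6780 kN

P_cr ≈ 6780 kN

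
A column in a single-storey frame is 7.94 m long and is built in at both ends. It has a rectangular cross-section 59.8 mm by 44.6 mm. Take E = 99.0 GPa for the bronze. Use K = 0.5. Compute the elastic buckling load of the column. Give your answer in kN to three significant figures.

P_cr ≈ 27.4 kN

Buckling occurs about the weak axis: I_min = h·b³/12 with b = 44.6 mm (the shorter side).
I_min = 59.8×44.6³/12 = 4.421×10^5 mm⁴
I = 4.421×10^5 mm⁴ = 4.421×10^-7 m⁴
Effective length L_e = K·L = 0.5 × 7.94 = 3.970 m
P_cr = π²EI / L_e² = π² × 99.0×10⁹ × 4.421×10^-7 / 3.970² = 2.741×10^4 N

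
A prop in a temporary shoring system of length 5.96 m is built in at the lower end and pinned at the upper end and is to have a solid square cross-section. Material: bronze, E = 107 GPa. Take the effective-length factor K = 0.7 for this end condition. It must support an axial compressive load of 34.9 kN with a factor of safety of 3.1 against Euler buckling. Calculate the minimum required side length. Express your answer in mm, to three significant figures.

a ≈ 68.0 mm

Required P_cr = n·P = 3.1 × 34.9 = 108.2 kN
L_e = K·L = 0.7 × 5.96 = 4.172 m
Required I = P_cr·L_e²/(π²E) = 1.082×10^5 × 4.172² / (π² × 1.07×10^11) = 1.783×10^-6 m⁴
I_req = 1.783×10^6 mm⁴
Solid square: I = a⁴/12  ⇒  a = (12I)^(1/4) = (12×1.783×10^6)^(1/4) = 68.0 mm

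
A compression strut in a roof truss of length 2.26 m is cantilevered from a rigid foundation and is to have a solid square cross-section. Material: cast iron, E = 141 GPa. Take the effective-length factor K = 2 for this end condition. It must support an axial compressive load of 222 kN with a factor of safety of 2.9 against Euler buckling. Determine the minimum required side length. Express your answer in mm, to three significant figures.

Required P_cr = n·P = 2.9 × 222 = 643.8 kN
L_e = K·L = 2 × 2.26 = 4.520 m
Required I = P_cr·L_e²/(π²E) = 6.438×10^5 × 4.520² / (π² × 1.41×10^11) = 9.452×10^-6 m⁴
I_req = 9.452×10^6 mm⁴
Solid square: I = a⁴/12  ⇒  a = (12I)^(1/4) = (12×9.452×10^6)^(1/4) = 103 mm

a ≈ 103 mm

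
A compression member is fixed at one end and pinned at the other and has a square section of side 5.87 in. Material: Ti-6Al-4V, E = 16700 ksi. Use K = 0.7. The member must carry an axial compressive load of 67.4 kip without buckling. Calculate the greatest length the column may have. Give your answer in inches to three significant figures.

I = a⁴/12 = 5.87⁴/12 = 98.94 in⁴
At the buckling limit P_cr = P = 6.740×10^4 lb
From P_cr = π²EI/(K·L)²:  L = (1/K)·√(π²EI/P_cr) = (1/0.7)·√(π²×1.67×10^7×98.94/6.740×10^4)
L = 703 in

L_max ≈ 703 in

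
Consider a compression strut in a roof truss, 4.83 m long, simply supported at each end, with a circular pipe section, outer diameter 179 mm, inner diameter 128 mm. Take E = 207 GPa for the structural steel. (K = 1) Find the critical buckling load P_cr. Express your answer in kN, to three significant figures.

d_o = 179 mm, d_i = 128 mm
I = π(d_o⁴ − d_i⁴)/64 = π(179⁴ − 128.0⁴)/64 = 3.722×10^7 mm⁴
I = 3.722×10^7 mm⁴ = 3.722×10^-5 m⁴
Effective length L_e = K·L = 1 × 4.83 = 4.830 m
P_cr = π²EI / L_e² = π² × 207×10⁹ × 3.722×10^-5 / 4.830² = 3.259×10^6 N

P_cr ≈ 3260 kN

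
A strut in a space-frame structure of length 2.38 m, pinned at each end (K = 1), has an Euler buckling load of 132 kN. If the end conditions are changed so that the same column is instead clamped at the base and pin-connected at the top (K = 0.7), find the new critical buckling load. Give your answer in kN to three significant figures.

P_cr ≈ 269 kN

P_cr ∝ 1/K², so P_cr,new = P_cr,old × (K_old/K_new)² = 132 × (1/0.7)²
= 132 × 2.041 = 269 kN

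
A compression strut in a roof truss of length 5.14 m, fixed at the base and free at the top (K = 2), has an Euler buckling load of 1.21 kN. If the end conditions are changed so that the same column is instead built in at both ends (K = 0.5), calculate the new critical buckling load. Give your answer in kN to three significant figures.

P_cr ∝ 1/K², so P_cr,new = P_cr,old × (K_old/K_new)² = 1.21 × (2/0.5)²
= 1.21 × 16.00 = 19.4 kN

P_cr ≈ 19.4 kN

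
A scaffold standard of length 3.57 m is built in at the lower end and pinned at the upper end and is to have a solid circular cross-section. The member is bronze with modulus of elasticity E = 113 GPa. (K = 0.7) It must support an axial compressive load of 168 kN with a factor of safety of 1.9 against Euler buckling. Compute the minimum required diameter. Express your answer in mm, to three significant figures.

Required P_cr = n·P = 1.9 × 168 = 319.2 kN
L_e = K·L = 0.7 × 3.57 = 2.499 m
Required I = P_cr·L_e²/(π²E) = 3.192×10^5 × 2.499² / (π² × 1.13×10^11) = 1.787×10^-6 m⁴
I_req = 1.787×10^6 mm⁴
Solid circle: I = πd⁴/64  ⇒  d = (64I/π)^(1/4) = (64×1.787×10^6/π)^(1/4) = 77.7 mm

d ≈ 77.7 mm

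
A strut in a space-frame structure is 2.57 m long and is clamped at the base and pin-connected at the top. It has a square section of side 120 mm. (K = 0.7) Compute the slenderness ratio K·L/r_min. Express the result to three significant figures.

For a square r = a/√12 = 120/√12 = 34.64 mm
L_e = K·L = 0.7 × 2.57 m = 1.799 m = 1799.0 mm
λ = L_e / r_min = 1799.0 / 34.64 = 51.9

λ ≈ 51.9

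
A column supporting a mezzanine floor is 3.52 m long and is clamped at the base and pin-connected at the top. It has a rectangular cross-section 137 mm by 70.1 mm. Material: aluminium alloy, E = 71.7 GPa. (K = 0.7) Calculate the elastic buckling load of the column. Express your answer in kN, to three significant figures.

Buckling occurs about the weak axis: I_min = h·b³/12 with b = 70.1 mm (the shorter side).
I_min = 137×70.1³/12 = 3.933×10^6 mm⁴
I = 3.933×10^6 mm⁴ = 3.933×10^-6 m⁴
Effective length L_e = K·L = 0.7 × 3.52 = 2.464 m
P_cr = π²EI / L_e² = π² × 71.7×10⁹ × 3.933×10^-6 / 2.464² = 4.584×10^5 N

P_cr ≈ 458 kN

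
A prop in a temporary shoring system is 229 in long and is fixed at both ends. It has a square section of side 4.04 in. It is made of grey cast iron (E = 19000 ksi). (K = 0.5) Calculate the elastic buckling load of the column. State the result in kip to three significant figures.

P_cr ≈ 318 kip

I = a⁴/12 = 4.04⁴/12 = 22.20 in⁴
Effective length L_e = K·L = 0.5 × 229 = 114.5 in
P_cr = π²EI / L_e² = π² × 19000×10³ × 22.20 / 114.5² = 3.175×10^5 lb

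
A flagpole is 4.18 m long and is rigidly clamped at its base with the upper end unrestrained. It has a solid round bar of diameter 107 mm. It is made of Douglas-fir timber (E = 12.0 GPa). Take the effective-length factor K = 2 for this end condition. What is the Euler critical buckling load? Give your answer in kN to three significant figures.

I = πd⁴/64 = π×107⁴/64 = 6.434×10^6 mm⁴
I = 6.434×10^6 mm⁴ = 6.434×10^-6 m⁴
Effective length L_e = K·L = 2 × 4.18 = 8.360 m
P_cr = π²EI / L_e² = π² × 12.0×10⁹ × 6.434×10^-6 / 8.360² = 1.090×10^4 N

P_cr ≈ 10.9 kN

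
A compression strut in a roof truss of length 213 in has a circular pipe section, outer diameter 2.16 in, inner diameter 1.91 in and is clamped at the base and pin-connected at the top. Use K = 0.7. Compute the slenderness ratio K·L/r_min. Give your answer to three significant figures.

λ ≈ 207

d_o = 2.16 in, d_i = 1.91 in
I = π(d_o⁴ − d_i⁴)/64 = π(2.16⁴ − 1.910⁴)/64 = 0.4152 in⁴
A = 0.7991 in²;  r_min = √(I/A) = √(0.4152/0.7991) = 0.7208 in
L_e = K·L = 0.7 × 213 = 149.1 in
λ = L_e / r_min = 149.10 / 0.7208 = 207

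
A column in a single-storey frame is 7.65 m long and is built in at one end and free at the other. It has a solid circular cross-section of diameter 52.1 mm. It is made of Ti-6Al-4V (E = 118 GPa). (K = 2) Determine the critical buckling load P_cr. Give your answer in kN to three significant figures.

I = πd⁴/64 = π×52.1⁴/64 = 3.617×10^5 mm⁴
I = 3.617×10^5 mm⁴ = 3.617×10^-7 m⁴
Effective length L_e = K·L = 2 × 7.65 = 15.30 m
P_cr = π²EI / L_e² = π² × 118×10⁹ × 3.617×10^-7 / 15.30² = 1.799×10^3 N

P_cr ≈ 1.80 kN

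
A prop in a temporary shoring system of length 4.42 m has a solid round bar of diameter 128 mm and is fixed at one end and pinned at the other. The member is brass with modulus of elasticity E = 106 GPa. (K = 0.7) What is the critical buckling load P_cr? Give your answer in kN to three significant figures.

P_cr ≈ 1440 kN

I = πd⁴/64 = π×128⁴/64 = 1.318×10^7 mm⁴
I = 1.318×10^7 mm⁴ = 1.318×10^-5 m⁴
Effective length L_e = K·L = 0.7 × 4.42 = 3.094 m
P_cr = π²EI / L_e² = π² × 106×10⁹ × 1.318×10^-5 / 3.094² = 1.440×10^6 N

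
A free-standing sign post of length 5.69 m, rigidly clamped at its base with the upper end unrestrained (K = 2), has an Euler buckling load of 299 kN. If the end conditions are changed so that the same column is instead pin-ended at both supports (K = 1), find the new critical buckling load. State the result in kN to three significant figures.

P_cr ∝ 1/K², so P_cr,new = P_cr,old × (K_old/K_new)² = 299 × (2/1)²
= 299 × 4.000 = 1200 kN

P_cr ≈ 1200 kN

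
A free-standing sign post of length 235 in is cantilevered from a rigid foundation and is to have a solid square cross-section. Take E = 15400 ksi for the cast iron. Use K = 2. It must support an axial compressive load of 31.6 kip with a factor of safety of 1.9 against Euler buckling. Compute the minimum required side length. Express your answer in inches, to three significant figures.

Required P_cr = n·P = 1.9 × 31.6 = 60.04 kip
L_e = K·L = 2 × 235 = 470.0 in
Required I = P_cr·L_e²/(π²E) = 6.004×10^4 × 470.0² / (π² × 1.54×10^7) = 87.26 in⁴
Solid square: I = a⁴/12  ⇒  a = (12I)^(1/4) = (12×87.26)^(1/4) = 5.69 in

a ≈ 5.69 in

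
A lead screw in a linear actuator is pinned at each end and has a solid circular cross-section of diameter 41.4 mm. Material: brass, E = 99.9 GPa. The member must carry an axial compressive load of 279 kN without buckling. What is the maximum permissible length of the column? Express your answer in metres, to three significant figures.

I = πd⁴/64 = π×41.4⁴/64 = 1.442×10^5 mm⁴
I = 1.442×10^-7 m⁴
At the buckling limit P_cr = P = 2.790×10^5 N
From P_cr = π²EI/(K·L)²:  L = (1/K)·√(π²EI/P_cr) = (1/1)·√(π²×9.99×10^10×1.442×10^-7/2.790×10^5)
L = 0.714 m

L_max ≈ 0.714 m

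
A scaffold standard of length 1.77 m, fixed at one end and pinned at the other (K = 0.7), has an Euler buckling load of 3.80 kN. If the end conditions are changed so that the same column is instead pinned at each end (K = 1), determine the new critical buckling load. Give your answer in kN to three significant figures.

P_cr ∝ 1/K², so P_cr,new = P_cr,old × (K_old/K_new)² = 3.80 × (0.7/1)²
= 3.80 × 0.4900 = 1.86 kN

P_cr ≈ 1.86 kN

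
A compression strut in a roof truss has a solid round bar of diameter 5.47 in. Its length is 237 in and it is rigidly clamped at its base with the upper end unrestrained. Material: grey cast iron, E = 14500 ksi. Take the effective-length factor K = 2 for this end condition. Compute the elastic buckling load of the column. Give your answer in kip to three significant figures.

I = πd⁴/64 = π×5.47⁴/64 = 43.95 in⁴
Effective length L_e = K·L = 2 × 237 = 474.0 in
P_cr = π²EI / L_e² = π² × 14500×10³ × 43.95 / 474.0² = 2.799×10^4 lb

P_cr ≈ 28.0 kip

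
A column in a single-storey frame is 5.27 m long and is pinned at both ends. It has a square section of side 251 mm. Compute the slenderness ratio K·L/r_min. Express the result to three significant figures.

For a square r = a/√12 = 251/√12 = 72.46 mm
L_e = K·L = 1 × 5.27 m = 5.270 m = 5270.0 mm
λ = L_e / r_min = 5270.0 / 72.46 = 72.7

λ ≈ 72.7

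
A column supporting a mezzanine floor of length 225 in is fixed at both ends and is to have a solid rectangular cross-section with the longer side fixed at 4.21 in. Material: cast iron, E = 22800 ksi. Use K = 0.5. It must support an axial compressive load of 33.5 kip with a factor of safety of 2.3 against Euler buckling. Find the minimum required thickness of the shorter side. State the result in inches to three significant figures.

b ≈ 2.31 in

Required P_cr = n·P = 2.3 × 33.5 = 77.05 kip
L_e = K·L = 0.5 × 225 = 112.5 in
Required I = P_cr·L_e²/(π²E) = 7.705×10^4 × 112.5² / (π² × 2.28×10^7) = 4.334 in⁴
Rectangle, weak axis: I_min = h·b³/12 with h = 4.21 in fixed  ⇒  b = (12I/h)^(1/3) = 2.31 in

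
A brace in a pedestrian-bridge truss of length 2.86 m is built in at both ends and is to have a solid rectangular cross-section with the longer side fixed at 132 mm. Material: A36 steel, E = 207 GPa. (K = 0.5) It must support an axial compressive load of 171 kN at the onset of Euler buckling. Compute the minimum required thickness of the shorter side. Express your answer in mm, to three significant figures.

b ≈ 25.0 mm

L_e = K·L = 0.5 × 2.86 = 1.430 m
Required I = P_cr·L_e²/(π²E) = 1.710×10^5 × 1.430² / (π² × 2.07×10^11) = 1.712×10^-7 m⁴
I_req = 1.712×10^5 mm⁴
Rectangle, weak axis: I_min = h·b³/12 with h = 132 mm fixed  ⇒  b = (12I/h)^(1/3) = 25.0 mm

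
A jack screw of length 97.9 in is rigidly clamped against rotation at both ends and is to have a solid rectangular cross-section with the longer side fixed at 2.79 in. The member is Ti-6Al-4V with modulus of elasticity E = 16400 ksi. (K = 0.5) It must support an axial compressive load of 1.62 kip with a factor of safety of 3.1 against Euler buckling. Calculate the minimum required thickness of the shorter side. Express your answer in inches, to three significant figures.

Required P_cr = n·P = 3.1 × 1.62 = 5.022 kip
L_e = K·L = 0.5 × 97.9 = 48.95 in
Required I = P_cr·L_e²/(π²E) = 5.022×10^3 × 48.95² / (π² × 1.64×10^7) = 7.434×10^-2 in⁴
Rectangle, weak axis: I_min = h·b³/12 with h = 2.79 in fixed  ⇒  b = (12I/h)^(1/3) = 0.684 in

b ≈ 0.684 in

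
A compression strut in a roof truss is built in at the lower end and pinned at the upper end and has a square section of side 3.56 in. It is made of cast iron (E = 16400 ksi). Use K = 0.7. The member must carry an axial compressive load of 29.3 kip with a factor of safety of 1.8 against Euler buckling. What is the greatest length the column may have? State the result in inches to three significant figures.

L_max ≈ 290 in

I = a⁴/12 = 3.56⁴/12 = 13.39 in⁴
Required critical load P_cr = n·P = 1.8 × 29.3 = 52.74 kip = 5.274×10^4 lb
From P_cr = π²EI/(K·L)²:  L = (1/K)·√(π²EI/P_cr) = (1/0.7)·√(π²×1.64×10^7×13.39/5.274×10^4)
L = 290 in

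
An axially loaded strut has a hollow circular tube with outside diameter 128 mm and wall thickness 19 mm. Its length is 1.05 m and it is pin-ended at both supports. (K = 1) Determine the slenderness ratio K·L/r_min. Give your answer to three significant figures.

Inner diameter d_i = 128 − 2×19 = 90.00 mm
I = π(d_o⁴ − d_i⁴)/64 = π(128⁴ − 90.00⁴)/64 = 9.956×10^6 mm⁴
A = 6.506×10^3 mm²;  r_min = √(I/A) = √(9.956×10^6/6.506×10^3) = 39.12 mm
L_e = K·L = 1 × 1.05 m = 1.050 m = 1050.0 mm
λ = L_e / r_min = 1050.0 / 39.12 = 26.8

λ ≈ 26.8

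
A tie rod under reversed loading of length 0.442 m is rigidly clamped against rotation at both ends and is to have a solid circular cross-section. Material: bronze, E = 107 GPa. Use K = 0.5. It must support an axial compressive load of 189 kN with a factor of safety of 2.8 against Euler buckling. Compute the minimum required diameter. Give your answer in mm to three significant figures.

Required P_cr = n·P = 2.8 × 189 = 529.2 kN
L_e = K·L = 0.5 × 0.442 = 0.2210 m
Required I = P_cr·L_e²/(π²E) = 5.292×10^5 × 0.2210² / (π² × 1.07×10^11) = 2.447×10^-8 m⁴
I_req = 2.447×10^4 mm⁴
Solid circle: I = πd⁴/64  ⇒  d = (64I/π)^(1/4) = (64×2.447×10^4/π)^(1/4) = 26.6 mm

d ≈ 26.6 mm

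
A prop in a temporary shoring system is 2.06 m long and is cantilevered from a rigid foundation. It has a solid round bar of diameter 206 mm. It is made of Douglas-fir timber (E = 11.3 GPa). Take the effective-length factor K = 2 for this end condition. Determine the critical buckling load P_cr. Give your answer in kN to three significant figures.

P_cr ≈ 581 kN

I = πd⁴/64 = π×206⁴/64 = 8.840×10^7 mm⁴
I = 8.840×10^7 mm⁴ = 8.840×10^-5 m⁴
Effective length L_e = K·L = 2 × 2.06 = 4.120 m
P_cr = π²EI / L_e² = π² × 11.3×10⁹ × 8.840×10^-5 / 4.120² = 5.808×10^5 N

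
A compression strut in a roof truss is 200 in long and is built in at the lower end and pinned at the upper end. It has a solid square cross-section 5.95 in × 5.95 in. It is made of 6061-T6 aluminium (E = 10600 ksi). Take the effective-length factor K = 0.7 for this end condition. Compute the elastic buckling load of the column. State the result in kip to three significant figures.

P_cr ≈ 557 kip

I = a⁴/12 = 5.95⁴/12 = 104.4 in⁴
Effective length L_e = K·L = 0.7 × 200 = 140.0 in
P_cr = π²EI / L_e² = π² × 10600×10³ × 104.4 / 140.0² = 5.575×10^5 lb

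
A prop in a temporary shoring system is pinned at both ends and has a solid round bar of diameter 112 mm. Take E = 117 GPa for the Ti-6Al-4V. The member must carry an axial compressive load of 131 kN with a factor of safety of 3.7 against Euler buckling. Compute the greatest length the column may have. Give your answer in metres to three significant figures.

L_max ≈ 4.29 m

I = πd⁴/64 = π×112⁴/64 = 7.724×10^6 mm⁴
I = 7.724×10^-6 m⁴
Required critical load P_cr = n·P = 3.7 × 131 = 484.7 kN = 4.847×10^5 N
From P_cr = π²EI/(K·L)²:  L = (1/K)·√(π²EI/P_cr) = (1/1)·√(π²×1.17×10^11×7.724×10^-6/4.847×10^5)
L = 4.29 m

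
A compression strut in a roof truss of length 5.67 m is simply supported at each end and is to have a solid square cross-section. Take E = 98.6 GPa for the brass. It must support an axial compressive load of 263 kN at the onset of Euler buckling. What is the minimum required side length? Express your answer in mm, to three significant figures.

L_e = K·L = 1 × 5.67 = 5.670 m
Required I = P_cr·L_e²/(π²E) = 2.630×10^5 × 5.670² / (π² × 9.86×10^10) = 8.689×10^-6 m⁴
I_req = 8.689×10^6 mm⁴
Solid square: I = a⁴/12  ⇒  a = (12I)^(1/4) = (12×8.689×10^6)^(1/4) = 101 mm

a ≈ 101 mm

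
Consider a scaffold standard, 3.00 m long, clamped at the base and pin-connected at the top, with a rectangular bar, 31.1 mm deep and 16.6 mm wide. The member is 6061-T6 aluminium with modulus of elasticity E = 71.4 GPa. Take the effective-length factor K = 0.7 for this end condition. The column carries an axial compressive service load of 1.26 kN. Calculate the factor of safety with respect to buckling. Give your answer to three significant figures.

n ≈ 1.50

Buckling occurs about the weak axis: I_min = h·b³/12 with b = 16.6 mm (the shorter side).
I_min = 31.1×16.6³/12 = 1.186×10^4 mm⁴
I = 1.186×10^4 mm⁴ = 1.186×10^-8 m⁴
Effective length L_e = K·L = 0.7 × 3.00 = 2.100 m
P_cr = π²EI / L_e² = π² × 71.4×10⁹ × 1.186×10^-8 / 2.100² = 1.894×10^3 N
Factor of safety n = P_cr / P = 1.8944 / 1.26 = 1.50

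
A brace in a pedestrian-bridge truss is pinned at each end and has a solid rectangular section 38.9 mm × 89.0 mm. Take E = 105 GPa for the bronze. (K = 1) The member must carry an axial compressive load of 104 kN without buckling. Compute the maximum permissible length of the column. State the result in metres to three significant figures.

Buckling occurs about the weak axis: I_min = h·b³/12 with b = 38.9 mm (the shorter side).
I_min = 89.0×38.9³/12 = 4.366×10^5 mm⁴
I = 4.366×10^-7 m⁴
At the buckling limit P_cr = P = 1.040×10^5 N
From P_cr = π²EI/(K·L)²:  L = (1/K)·√(π²EI/P_cr) = (1/1)·√(π²×1.05×10^11×4.366×10^-7/1.040×10^5)
L = 2.09 m

L_max ≈ 2.09 m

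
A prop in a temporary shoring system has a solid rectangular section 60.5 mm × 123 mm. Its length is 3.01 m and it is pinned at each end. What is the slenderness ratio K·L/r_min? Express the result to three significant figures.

Buckling occurs about the weak axis: I_min = h·b³/12 with b = 60.5 mm (the shorter side).
I_min = 123×60.5³/12 = 2.270×10^6 mm⁴
A = 7.441×10^3 mm²;  r_min = √(I/A) = √(2.270×10^6/7.441×10^3) = 17.46 mm
L_e = K·L = 1 × 3.01 m = 3.010 m = 3010.0 mm
λ = L_e / r_min = 3010.0 / 17.46 = 172

λ ≈ 172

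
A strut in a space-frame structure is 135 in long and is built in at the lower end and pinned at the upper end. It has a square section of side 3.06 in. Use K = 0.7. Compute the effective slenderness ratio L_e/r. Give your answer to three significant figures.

I = a⁴/12 = 3.06⁴/12 = 7.306 in⁴
A = 9.364 in²;  r_min = √(I/A) = √(7.306/9.364) = 0.8833 in
L_e = K·L = 0.7 × 135 = 94.50 in
λ = L_e / r_min = 94.500 / 0.8833 = 107

λ ≈ 107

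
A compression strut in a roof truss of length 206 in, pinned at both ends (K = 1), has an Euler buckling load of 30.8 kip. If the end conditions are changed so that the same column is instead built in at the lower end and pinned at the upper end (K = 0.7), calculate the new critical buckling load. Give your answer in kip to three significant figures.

P_cr ≈ 62.9 kip

P_cr ∝ 1/K², so P_cr,new = P_cr,old × (K_old/K_new)² = 30.8 × (1/0.7)²
= 30.8 × 2.041 = 62.9 kip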